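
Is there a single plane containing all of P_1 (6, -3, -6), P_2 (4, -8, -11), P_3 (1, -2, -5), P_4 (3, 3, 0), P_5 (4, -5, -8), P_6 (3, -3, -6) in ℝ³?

The plane through P_1, P_2, P_3 has normal n = P_1P_2 × P_1P_3 = (0, 27, -27) and equation n·P = 81.
Checking the remaining points: n·P_4 = 81, n·P_5 = 81, n·P_6 = 81.
All equal 81, so all 6 points lie in one plane.

Yes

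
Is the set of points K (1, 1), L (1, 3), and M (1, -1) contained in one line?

Yes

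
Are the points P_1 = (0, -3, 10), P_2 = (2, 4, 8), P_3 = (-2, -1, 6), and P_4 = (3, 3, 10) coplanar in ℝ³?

The four points are coplanar iff the 3×3 determinant with rows P_1P_2, P_1P_3, P_1P_4 is zero.
Rows: (2, 7, -2), (-2, 2, -4), (3, 6, 0).
Expanding along the first row: (2)(24) − (7)(12) + (-2)(-18) = 0.
Zero determinant ⇒ coplanar.

Yes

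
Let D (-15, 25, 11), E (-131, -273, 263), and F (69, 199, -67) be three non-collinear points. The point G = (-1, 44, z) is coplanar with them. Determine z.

23

A normal to the plane is n = DE × DF = (-20604, 12120, 4848).
G lies in the plane iff n · DG = 0.
This gives (4848)z + (-111504) = 0, so z = 23.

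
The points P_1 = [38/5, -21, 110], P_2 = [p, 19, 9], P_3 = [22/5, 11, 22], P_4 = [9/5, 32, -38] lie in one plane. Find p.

The points are coplanar iff P_1P_2 · (P_1P_3 × P_1P_4) = 0.
Expanding, this is linear in p: (-72)p + (2016/5) = 0.
So p = 28/5.

28/5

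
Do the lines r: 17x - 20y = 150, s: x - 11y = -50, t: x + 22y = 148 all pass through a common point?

No

Intersecting r and s: solving the 2×2 system gives (x, y) = (2650/167, 1000/167).
Substitute into t: (1)(2650/167) + (22)(1000/167) = 24650/167.
But t requires 148 ≠ 24650/167, so the three lines have no common point.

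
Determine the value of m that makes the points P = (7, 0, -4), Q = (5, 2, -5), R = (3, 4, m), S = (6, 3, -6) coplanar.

-6

Normal to plane PQS: n = (-1, -3, -4); plane equation n·X = 9.
Requiring n·R = 9: (-4)m + (-15) = 9.
So m = -6.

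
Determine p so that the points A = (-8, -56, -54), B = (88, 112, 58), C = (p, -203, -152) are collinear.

-92

Direction AB = (96, 168, 112). From the y-coordinate of C, the parameter along the line is τ = (-203 − (-56))/168 = -7/8.
Then p = (-8) + (-7/8)·(96) = -92.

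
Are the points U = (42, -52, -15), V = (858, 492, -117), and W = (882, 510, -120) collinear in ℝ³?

UV = (816, 544, -102), UW = (840, 562, -105).
UV × UW = (204, 0, 1632).
The cross product is nonzero, so the points do not lie on one line.

No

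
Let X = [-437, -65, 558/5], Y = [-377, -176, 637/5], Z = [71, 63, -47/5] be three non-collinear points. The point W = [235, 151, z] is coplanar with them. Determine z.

A normal to the plane is n = XY × XZ = (57043/5, 76432/5, 64068).
W lies in the plane iff n · XW = 0.
This gives (64068)z + (19092264/5) = 0, so z = -298/5.

-298/5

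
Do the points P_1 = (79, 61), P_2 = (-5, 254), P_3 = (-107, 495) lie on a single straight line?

P_1P_2 = (-84, 193), P_1P_3 = (-186, 434).
If collinear, P_1P_3 would be a scalar multiple of P_1P_2. But (-84)·(434) ≠ (193)·(-186) (difference -558), so they are not parallel; the points are not collinear.

No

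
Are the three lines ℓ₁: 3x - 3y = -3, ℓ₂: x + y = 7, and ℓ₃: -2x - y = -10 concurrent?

Intersecting ℓ₁ and ℓ₂: solving the 2×2 system gives (x, y) = (3, 4).
Substitute into ℓ₃: (-2)(3) + (-1)(4) = -10.
This equals -10, so (3, 4) lies on all three lines and they are concurrent.

Yes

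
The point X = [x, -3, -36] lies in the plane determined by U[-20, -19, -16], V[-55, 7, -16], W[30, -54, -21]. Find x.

The plane through U, V, W has equation −130x − 175y − 75z = 7125.
Substituting X: (-130)x + (3225) = 7125, so x = -30.

-30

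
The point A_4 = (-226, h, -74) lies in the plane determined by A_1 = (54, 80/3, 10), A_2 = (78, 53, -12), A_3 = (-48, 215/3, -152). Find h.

-214/3

A normal to the plane is n = A_1A_2 × A_1A_3 = (-3276, 6132, 3766).
A_4 lies in the plane iff n · A_1A_4 = 0.
This gives (6132)h + (437416) = 0, so h = -214/3.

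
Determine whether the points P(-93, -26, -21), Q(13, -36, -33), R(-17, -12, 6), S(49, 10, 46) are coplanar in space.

Yes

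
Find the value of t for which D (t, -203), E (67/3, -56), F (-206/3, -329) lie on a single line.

The three points are collinear iff det[DE; DF] = 0.
This determinant is linear in t: (273)t + (7280) = 0, so t = -80/3.

-80/3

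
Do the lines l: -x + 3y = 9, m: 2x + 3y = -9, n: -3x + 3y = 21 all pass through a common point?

Lines aᵢx + bᵢy = cᵢ with pairwise distinct directions are concurrent exactly when det[aᵢ bᵢ cᵢ] = 0.
Here the determinant is 0.
It vanishes, so the lines are concurrent at (-6, 1).

Yes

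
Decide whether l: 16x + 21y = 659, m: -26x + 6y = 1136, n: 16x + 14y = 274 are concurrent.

Yes

Intersecting l and m: solving the 2×2 system gives (x, y) = (-31, 55).
Substitute into n: (16)(-31) + (14)(55) = 274.
This equals 274, so (-31, 55) lies on all three lines and they are concurrent.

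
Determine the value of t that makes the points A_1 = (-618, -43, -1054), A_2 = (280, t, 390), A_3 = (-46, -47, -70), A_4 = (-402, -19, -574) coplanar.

Normal to plane A_1A_3A_4: n = (-25536, -62016, 14592); plane equation n·P = 3067968.
Requiring n·A_2 = 3067968: (-62016)t + (-1459200) = 3067968.
So t = -73.

-73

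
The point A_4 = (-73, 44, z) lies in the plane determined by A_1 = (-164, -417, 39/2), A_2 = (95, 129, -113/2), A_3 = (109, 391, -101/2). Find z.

Coplanarity requires A_1A_2 · (A_1A_3 × A_1A_4) = 0.
A_1A_2 = (259, 546, -76), A_1A_3 = (273, 808, -70); the triple product is linear in z with coefficient 60214 and constant term -270963.
Setting it to zero: z = 9/2.

9/2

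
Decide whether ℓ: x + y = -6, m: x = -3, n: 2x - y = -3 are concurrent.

Yes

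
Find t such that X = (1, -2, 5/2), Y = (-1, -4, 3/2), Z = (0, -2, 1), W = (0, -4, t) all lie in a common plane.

Coplanarity ⇔ det[XY; XZ; XW] = 0.
Expanding, this is linear in t: (-2)t + (6) = 0.
So t = 3.

3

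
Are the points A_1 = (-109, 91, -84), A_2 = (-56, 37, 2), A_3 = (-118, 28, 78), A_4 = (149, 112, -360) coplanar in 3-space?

With A_1 as base: A_1A_2 = (53, -54, 86), A_1A_3 = (-9, -63, 162), A_1A_4 = (258, 21, -276).
A_1A_3 × A_1A_4 = (13986, 39312, 16065).
A_1A_2 · (A_1A_3 × A_1A_4) = 0.
The scalar triple product vanishes, so the four points are coplanar.

Yes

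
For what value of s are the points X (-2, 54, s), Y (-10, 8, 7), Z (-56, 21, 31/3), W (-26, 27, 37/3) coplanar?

Coplanarity ⇔ det[XY; XZ; XW] = 0.
Expanding, this is linear in s: (666)s + (-13542) = 0.
So s = 61/3.

61/3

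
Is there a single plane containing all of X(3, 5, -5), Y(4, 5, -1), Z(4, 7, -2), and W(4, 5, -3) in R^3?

The four points are coplanar iff the 3×3 determinant with rows XY, XZ, XW is zero.
Rows: (1, 0, 4), (1, 2, 3), (1, 0, 2).
Expanding along the first row: (1)(4) − (0)(-1) + (4)(-2) = -4.
Nonzero ⇒ not coplanar.

No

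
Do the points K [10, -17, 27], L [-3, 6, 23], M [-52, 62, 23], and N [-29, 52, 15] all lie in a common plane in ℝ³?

Yes

The four points are coplanar iff the 3×3 determinant with rows KL, KM, KN is zero.
Rows: (-13, 23, -4), (-62, 79, -4), (-39, 69, -12).
Expanding along the first row: (-13)(-672) − (23)(588) + (-4)(-1197) = 0.
Zero determinant ⇒ coplanar.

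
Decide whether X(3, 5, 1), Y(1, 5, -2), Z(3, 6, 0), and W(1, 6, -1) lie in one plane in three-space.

No

With X as base: XY = (-2, 0, -3), XZ = (0, 1, -1), XW = (-2, 1, -2).
XZ × XW = (-1, 2, 2).
XY · (XZ × XW) = -4.
Since -4 ≠ 0, the four points are not coplanar.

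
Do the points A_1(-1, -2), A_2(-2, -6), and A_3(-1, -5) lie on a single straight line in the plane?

A_1A_2 = (-1, -4), A_1A_3 = (0, -3).
If collinear, A_1A_3 would be a scalar multiple of A_1A_2. But (-1)·(-3) ≠ (-4)·(0) (difference 3), so they are not parallel; the points are not collinear.

No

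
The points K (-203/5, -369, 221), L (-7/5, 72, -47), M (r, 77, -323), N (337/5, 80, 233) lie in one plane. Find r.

-331/5

Normal to plane KLN: n = (125624, -147072/5, -150136/5); plane equation n·P = -882432.
Requiring n·M = -882432: (125624)r + (37169384/5) = -882432.
So r = -331/5.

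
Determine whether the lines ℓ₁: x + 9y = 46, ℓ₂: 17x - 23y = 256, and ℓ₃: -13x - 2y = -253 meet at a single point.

Lines aᵢx + bᵢy = cᵢ with pairwise distinct directions are concurrent exactly when det[aᵢ bᵢ cᵢ] = 0.
Here the determinant is -230.
Nonzero, so no common point exists.

No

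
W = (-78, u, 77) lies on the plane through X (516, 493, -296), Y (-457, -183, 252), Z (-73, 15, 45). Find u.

-205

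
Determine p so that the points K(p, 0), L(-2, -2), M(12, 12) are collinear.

The three points are collinear iff det[KL; KM] = 0.
This determinant is linear in p: (-14)p + (0) = 0, so p = 0.

0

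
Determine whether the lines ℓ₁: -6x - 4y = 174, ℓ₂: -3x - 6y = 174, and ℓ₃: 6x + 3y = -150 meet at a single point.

Lines aᵢx + bᵢy = cᵢ with pairwise distinct directions are concurrent exactly when det[aᵢ bᵢ cᵢ] = 0.
Here the determinant is 54.
Nonzero, so no common point exists.

No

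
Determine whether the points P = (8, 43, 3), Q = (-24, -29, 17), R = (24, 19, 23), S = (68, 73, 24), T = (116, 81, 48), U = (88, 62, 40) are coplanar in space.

The plane through P, Q, R has normal n = PQ × PR = (-1104, 864, 1920) and equation n·X = 34080.
Checking the remaining points: n·S = 34080, n·T = 34080, n·U = 33216.
Since n·U = 33216 ≠ 34080, U is off the plane and the points are not all coplanar.

No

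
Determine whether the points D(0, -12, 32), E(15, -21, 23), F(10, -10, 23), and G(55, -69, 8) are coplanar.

With D as base: DE = (15, -9, -9), DF = (10, 2, -9), DG = (55, -57, -24).
DF × DG = (-561, -255, -680).
DE · (DF × DG) = 0.
The scalar triple product vanishes, so the four points are coplanar.

Yes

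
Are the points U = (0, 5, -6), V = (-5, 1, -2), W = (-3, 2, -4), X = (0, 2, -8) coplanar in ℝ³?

Yes

A normal to the plane through U, V, W is n = UV × UW = (4, -2, 3).
The plane has equation n·P = -28. For X: n·X = -28.
Equal, so X lies in the plane and all four are coplanar.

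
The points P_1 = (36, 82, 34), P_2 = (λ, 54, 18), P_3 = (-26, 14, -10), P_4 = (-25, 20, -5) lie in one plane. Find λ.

2

Normal to plane P_1P_3P_4: n = (-76, 266, -304); plane equation n·P = 8740.
Requiring n·P_2 = 8740: (-76)λ + (8892) = 8740.
So λ = 2.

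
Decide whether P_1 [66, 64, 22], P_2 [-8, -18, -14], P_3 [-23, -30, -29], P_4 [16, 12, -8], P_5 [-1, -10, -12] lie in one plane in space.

The plane through P_1, P_2, P_3 has normal n = P_1P_2 × P_1P_3 = (798, -570, -342) and equation n·P = 8664.
Checking the remaining points: n·P_4 = 8664, n·P_5 = 9006.
Since n·P_5 = 9006 ≠ 8664, P_5 is off the plane and the points are not all coplanar.

No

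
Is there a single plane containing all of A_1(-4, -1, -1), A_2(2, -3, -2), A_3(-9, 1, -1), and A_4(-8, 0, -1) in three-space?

No

With A_1 as base: A_1A_2 = (6, -2, -1), A_1A_3 = (-5, 2, 0), A_1A_4 = (-4, 1, 0).
A_1A_3 × A_1A_4 = (0, 0, 3).
A_1A_2 · (A_1A_3 × A_1A_4) = -3.
Since -3 ≠ 0, the four points are not coplanar.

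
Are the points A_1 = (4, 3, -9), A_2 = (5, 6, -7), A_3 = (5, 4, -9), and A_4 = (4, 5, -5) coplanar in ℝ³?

No

A normal to the plane through A_1, A_2, A_3 is n = A_1A_2 × A_1A_3 = (-2, 2, -2).
The plane has equation n·P = 16. For A_4: n·A_4 = 12.
12 ≠ 16, so A_4 is off the plane.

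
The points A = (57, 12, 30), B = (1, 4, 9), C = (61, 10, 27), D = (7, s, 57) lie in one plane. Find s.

31

Normal to plane ABC: n = (-18, -252, 144); plane equation n·P = 270.
Requiring n·D = 270: (-252)s + (8082) = 270.
So s = 31.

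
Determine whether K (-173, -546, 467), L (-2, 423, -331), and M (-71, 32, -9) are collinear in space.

KL = (171, 969, -798), KM = (102, 578, -476).
Each component of KM is 34/57 times the corresponding component of KL, so KM = 34/57·KL and the points are collinear.

Yes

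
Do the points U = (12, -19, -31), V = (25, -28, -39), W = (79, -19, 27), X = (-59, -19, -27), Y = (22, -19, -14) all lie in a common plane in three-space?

The plane through U, V, W has normal n = UV × UW = (-522, -1290, 603) and equation n·P = -447.
Checking the remaining points: n·X = 39027, n·Y = 4584.
Since n·X = 39027 ≠ -447, X is off the plane and the points are not all coplanar.

No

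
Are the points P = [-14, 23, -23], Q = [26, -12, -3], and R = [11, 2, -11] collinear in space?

No

PQ = (40, -35, 20), PR = (25, -21, 12).
Comparing components 3 and 1: (20)(25) − (40)(12) = 20 ≠ 0, so PQ and PR are not parallel and the points are not collinear.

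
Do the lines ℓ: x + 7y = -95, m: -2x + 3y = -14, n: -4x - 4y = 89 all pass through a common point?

No

Intersecting ℓ and m: solving the 2×2 system gives (x, y) = (-11, -12).
Substitute into n: (-4)(-11) + (-4)(-12) = 92.
But n requires 89 ≠ 92, so the three lines have no common point.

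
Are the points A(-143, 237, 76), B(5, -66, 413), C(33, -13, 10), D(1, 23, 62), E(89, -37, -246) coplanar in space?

Yes

The plane through A, B, C has normal n = AB × AC = (104248, 69080, 16328) and equation n·P = 2705424.
Checking the remaining points: n·D = 2705424, n·E = 2705424.
All equal 2705424, so all 5 points lie in one plane.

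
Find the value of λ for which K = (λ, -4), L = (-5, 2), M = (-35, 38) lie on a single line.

The three points are collinear iff det[KL; KM] = 0.
This determinant is linear in λ: (-36)λ + (0) = 0, so λ = 0.

0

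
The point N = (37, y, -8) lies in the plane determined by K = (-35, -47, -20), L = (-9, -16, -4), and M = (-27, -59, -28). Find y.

-15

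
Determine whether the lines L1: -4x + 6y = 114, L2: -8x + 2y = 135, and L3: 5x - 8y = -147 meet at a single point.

Intersecting L1 and L2: solving the 2×2 system gives (x, y) = (-291/20, 93/10).
Substitute into L3: (5)(-291/20) + (-8)(93/10) = -2943/20.
But L3 requires -147 ≠ -2943/20, so the three lines have no common point.

No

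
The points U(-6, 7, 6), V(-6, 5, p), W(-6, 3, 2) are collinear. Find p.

Collinearity requires UV × UW = 0; each component is linear in p.
The x-component gives (4)p + (-16) = 0, so p = 4.
The remaining components then also vanish.

4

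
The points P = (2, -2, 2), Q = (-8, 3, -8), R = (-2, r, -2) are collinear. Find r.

0

Collinearity requires PQ × PR = 0; each component is linear in r.
The x-component gives (10)r + (0) = 0, so r = 0.
The remaining components then also vanish.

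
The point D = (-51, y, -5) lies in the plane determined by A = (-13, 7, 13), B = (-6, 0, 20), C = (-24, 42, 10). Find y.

A normal to the plane is n = AB × AC = (-224, -56, 168).
D lies in the plane iff n · AD = 0.
This gives (-56)y + (5880) = 0, so y = 105.

105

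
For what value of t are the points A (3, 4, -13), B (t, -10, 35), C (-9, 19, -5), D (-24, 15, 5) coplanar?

-69

Normal to plane ACD: n = (182, 0, 273); plane equation n·P = -3003.
Requiring n·B = -3003: (182)t + (9555) = -3003.
So t = -69.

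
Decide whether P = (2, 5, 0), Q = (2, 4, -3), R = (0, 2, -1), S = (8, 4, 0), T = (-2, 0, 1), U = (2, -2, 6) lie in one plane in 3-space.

The plane through P, Q, R has normal n = PQ × PR = (-8, 6, -2) and equation n·X = 14.
Checking the remaining points: n·S = -40, n·T = 14, n·U = -40.
Since n·S = -40 ≠ 14, S is off the plane and the points are not all coplanar.

No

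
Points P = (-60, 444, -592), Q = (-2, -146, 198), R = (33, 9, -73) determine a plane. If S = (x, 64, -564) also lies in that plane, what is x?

The plane through P, Q, R has equation 37440x + 43368y + 29640z = -537888.
Substituting S: (37440)x + (-13941408) = -537888, so x = 358.

358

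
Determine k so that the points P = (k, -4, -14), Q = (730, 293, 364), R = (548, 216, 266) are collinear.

28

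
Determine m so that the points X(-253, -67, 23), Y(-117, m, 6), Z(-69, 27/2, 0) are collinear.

Direction XZ = (184, 161/2, -23). From the x-coordinate of Y, the parameter along the line is τ = (-117 − (-253))/184 = 17/23.
Then m = (-67) + 17/23·(161/2) = -15/2.

-15/2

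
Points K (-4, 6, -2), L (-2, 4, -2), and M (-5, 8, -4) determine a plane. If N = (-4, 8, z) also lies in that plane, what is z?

-6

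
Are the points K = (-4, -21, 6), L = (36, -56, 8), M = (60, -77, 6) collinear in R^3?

No

KL = (40, -35, 2), KM = (64, -56, 0).
Comparing components 2 and 3: (-35)(0) − (2)(-56) = 112 ≠ 0, so KL and KM are not parallel and the points are not collinear.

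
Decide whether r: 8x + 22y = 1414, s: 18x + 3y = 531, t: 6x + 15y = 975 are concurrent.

Yes

Intersecting r and s: solving the 2×2 system gives (x, y) = (20, 57).
Substitute into t: (6)(20) + (15)(57) = 975.
This equals 975, so (20, 57) lies on all three lines and they are concurrent.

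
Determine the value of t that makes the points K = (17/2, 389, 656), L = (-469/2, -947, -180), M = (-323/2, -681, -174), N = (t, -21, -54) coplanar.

Normal to plane KLM: n = (214360, -59570, 32890); plane equation n·P = 225170.
Requiring n·N = 225170: (214360)t + (-525090) = 225170.
So t = 7/2.

7/2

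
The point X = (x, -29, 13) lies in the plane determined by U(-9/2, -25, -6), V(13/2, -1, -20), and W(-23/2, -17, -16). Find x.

27

A normal to the plane is n = UV × UW = (-128, 208, 256).
X lies in the plane iff n · UX = 0.
This gives (-128)x + (3456) = 0, so x = 27.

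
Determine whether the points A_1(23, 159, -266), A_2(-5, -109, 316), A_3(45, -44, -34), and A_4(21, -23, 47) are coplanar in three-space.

With A_1 as base: A_1A_2 = (-28, -268, 582), A_1A_3 = (22, -203, 232), A_1A_4 = (-2, -182, 313).
A_1A_3 × A_1A_4 = (-21315, -7350, -4410).
A_1A_2 · (A_1A_3 × A_1A_4) = 0.
The scalar triple product vanishes, so the four points are coplanar.

Yes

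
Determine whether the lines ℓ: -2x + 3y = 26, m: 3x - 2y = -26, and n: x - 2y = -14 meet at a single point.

No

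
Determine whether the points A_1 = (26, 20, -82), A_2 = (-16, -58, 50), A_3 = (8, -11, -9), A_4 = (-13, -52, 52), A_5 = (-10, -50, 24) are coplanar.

No

The plane through A_1, A_2, A_3 has normal n = A_1A_2 × A_1A_3 = (-1602, 690, -102) and equation n·P = -19488.
Checking the remaining points: n·A_4 = -20358, n·A_5 = -20928.
Since n·A_4 = -20358 ≠ -19488, A_4 is off the plane and the points are not all coplanar.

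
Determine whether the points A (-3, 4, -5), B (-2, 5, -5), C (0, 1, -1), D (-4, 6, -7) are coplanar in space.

Yes

A normal to the plane through A, B, C is n = AB × AC = (4, -4, -6).
The plane has equation n·P = 2. For D: n·D = 2.
Equal, so D lies in the plane and all four are coplanar.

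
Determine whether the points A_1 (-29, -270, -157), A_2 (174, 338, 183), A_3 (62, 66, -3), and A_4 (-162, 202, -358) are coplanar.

Yes

With A_1 as base: A_1A_2 = (203, 608, 340), A_1A_3 = (91, 336, 154), A_1A_4 = (-133, 472, -201).
A_1A_3 × A_1A_4 = (-140224, -2191, 87640).
A_1A_2 · (A_1A_3 × A_1A_4) = 0.
The scalar triple product vanishes, so the four points are coplanar.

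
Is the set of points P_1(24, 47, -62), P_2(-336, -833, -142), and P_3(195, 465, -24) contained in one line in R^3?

Yes

P_1P_2 = (-360, -880, -80), P_1P_3 = (171, 418, 38).
P_1P_2 × P_1P_3 = (0, 0, 0).
The cross product vanishes, so the three points are collinear.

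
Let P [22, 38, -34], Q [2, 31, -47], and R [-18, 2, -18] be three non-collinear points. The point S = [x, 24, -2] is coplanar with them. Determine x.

Coplanarity requires PQ · (PR × PS) = 0.
PQ = (-20, -7, -13), PR = (-40, -36, 16); the triple product is linear in x with coefficient -580 and constant term 15080.
Setting it to zero: x = 26.

26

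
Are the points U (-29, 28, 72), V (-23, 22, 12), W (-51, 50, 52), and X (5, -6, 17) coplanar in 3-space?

Yes

With U as base: UV = (6, -6, -60), UW = (-22, 22, -20), UX = (34, -34, -55).
UW × UX = (-1890, -1890, 0).
UV · (UW × UX) = 0.
The scalar triple product vanishes, so the four points are coplanar.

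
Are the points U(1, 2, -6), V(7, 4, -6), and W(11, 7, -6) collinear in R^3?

UV = (6, 2, 0), UW = (10, 5, 0).
Comparing components 1 and 2: (6)(5) − (2)(10) = 10 ≠ 0, so UV and UW are not parallel and the points are not collinear.

No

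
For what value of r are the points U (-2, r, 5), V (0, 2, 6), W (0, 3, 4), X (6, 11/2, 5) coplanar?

The points are coplanar iff UV · (UW × UX) = 0.
Expanding, this is linear in r: (12)r + (-18) = 0.
So r = 3/2.

3/2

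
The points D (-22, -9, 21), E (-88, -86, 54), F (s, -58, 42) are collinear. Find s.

-64

Direction DE = (-66, -77, 33). From the y-coordinate of F, the parameter along the line is τ = (-58 − (-9))/(-77) = 7/11.
Then s = (-22) + 7/11·(-66) = -64.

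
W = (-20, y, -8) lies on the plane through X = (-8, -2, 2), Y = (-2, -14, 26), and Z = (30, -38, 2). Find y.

Coplanarity requires XY · (XZ × XW) = 0.
XY = (6, -12, 24), XZ = (38, -36, 0); the triple product is linear in y with coefficient 912 and constant term -10944.
Setting it to zero: y = 12.

12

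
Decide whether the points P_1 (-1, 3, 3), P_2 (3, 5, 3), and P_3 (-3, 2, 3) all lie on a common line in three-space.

Yes

P_1P_2 = (4, 2, 0), P_1P_3 = (-2, -1, 0).
Each component of P_1P_3 is -1/2 times the corresponding component of P_1P_2, so P_1P_3 = -1/2·P_1P_2 and the points are collinear.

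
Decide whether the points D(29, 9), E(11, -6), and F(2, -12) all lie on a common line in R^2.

No

DE = (-18, -15), DF = (-27, -21).
det[DE; DF] = (-18)(-21) − (-15)(-27) = -27.
The determinant is nonzero, so they are not collinear.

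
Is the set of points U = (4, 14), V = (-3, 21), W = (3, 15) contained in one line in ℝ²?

UV = (-7, 7), UW = (-1, 1).
Twice the signed area of △UVW is (-7)(1) − (7)(-1) = 0.
The triangle is degenerate (zero area), so the points are collinear.

Yes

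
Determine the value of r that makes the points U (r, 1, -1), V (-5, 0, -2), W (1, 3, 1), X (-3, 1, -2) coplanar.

The points are coplanar iff UV · (UW × UX) = 0.
Expanding, this is linear in r: (3)r + (9) = 0.
So r = -3.

-3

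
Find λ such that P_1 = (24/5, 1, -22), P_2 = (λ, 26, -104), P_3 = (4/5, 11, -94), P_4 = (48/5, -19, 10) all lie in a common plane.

-12/5

The points are coplanar iff P_1P_2 · (P_1P_3 × P_1P_4) = 0.
Expanding, this is linear in λ: (-1120)λ + (-2688) = 0.
So λ = -12/5.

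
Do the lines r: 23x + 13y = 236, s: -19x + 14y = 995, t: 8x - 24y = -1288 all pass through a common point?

No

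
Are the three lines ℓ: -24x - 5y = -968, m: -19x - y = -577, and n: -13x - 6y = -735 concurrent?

The three lines meet at one point iff the augmented coefficient matrix [aᵢ bᵢ cᵢ] has rank < 3, i.e. its determinant vanishes.
Here the determinant is 0.
It vanishes, so the lines are concurrent at (27, 64).

Yes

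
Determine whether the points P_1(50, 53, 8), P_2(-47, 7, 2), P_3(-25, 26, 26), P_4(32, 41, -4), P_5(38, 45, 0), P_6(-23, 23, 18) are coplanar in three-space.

The plane through P_1, P_2, P_3 has normal n = P_1P_2 × P_1P_3 = (-990, 2196, -831) and equation n·P = 60240.
Checking the remaining points: n·P_4 = 61680, n·P_5 = 61200, n·P_6 = 58320.
Since n·P_4 = 61680 ≠ 60240, P_4 is off the plane and the points are not all coplanar.

No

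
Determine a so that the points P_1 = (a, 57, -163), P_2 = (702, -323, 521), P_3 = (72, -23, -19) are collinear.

-96

Collinearity requires P_1P_2 × P_1P_3 = 0; each component is linear in a.
The y-component gives (-540)a + (-51840) = 0, so a = -96.
The remaining components then also vanish.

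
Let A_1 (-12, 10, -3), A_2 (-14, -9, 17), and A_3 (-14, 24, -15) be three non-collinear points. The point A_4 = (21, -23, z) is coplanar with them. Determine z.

3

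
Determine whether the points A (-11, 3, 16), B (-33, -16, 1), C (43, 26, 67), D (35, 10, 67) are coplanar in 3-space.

With A as base: AB = (-22, -19, -15), AC = (54, 23, 51), AD = (46, 7, 51).
AC × AD = (816, -408, -680).
AB · (AC × AD) = 0.
The scalar triple product vanishes, so the four points are coplanar.

Yes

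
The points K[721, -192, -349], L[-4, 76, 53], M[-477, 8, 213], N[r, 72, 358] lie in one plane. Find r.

Normal to plane KLM: n = (70216, -74146, 176064); plane equation n·P = 3415432.
Requiring n·N = 3415432: (70216)r + (57692400) = 3415432.
So r = -773.

-773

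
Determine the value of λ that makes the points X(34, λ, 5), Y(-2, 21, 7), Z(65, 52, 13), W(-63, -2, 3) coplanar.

19

The points are coplanar iff XY · (XZ × XW) = 0.
Expanding, this is linear in λ: (98)λ + (-1862) = 0.
So λ = 19.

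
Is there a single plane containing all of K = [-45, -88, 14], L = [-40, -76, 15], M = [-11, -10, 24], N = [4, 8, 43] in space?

The four points are coplanar iff the 3×3 determinant with rows KL, KM, KN is zero.
Rows: (5, 12, 1), (34, 78, 10), (49, 96, 29).
Expanding along the first row: (5)(1302) − (12)(496) + (1)(-558) = 0.
Zero determinant ⇒ coplanar.

Yes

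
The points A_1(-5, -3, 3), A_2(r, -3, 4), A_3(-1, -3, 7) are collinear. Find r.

-4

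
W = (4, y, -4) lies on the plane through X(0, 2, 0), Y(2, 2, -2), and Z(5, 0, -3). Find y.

2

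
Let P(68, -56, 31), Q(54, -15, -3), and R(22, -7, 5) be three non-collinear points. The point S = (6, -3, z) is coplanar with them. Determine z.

The plane through P, Q, R has equation 600x + 1200y + 1200z = 10800.
Substituting S: (1200)z + (0) = 10800, so z = 9.

9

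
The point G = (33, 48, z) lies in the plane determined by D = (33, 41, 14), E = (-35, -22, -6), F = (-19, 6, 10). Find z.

20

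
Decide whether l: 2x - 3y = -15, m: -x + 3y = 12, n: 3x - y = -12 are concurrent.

Yes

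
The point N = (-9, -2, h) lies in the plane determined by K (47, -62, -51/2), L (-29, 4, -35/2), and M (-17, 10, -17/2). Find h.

The plane through K, L, M has equation 546x + 780y − 1248z = 9126.
Substituting N: (-1248)h + (-6474) = 9126, so h = -25/2.

-25/2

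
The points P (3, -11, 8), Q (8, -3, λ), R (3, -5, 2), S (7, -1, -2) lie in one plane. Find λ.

Normal to plane PRS: n = (0, -24, -24); plane equation n·X = 72.
Requiring n·Q = 72: (-24)λ + (72) = 72.
So λ = 0.

0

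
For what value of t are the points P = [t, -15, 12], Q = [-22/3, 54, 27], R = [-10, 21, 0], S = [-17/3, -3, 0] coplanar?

1/3

Coplanarity ⇔ det[PQ; PR; PS] = 0.
Expanding, this is linear in t: (648)t + (-216) = 0.
So t = 1/3.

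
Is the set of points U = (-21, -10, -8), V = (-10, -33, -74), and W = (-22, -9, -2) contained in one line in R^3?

No

UV = (11, -23, -66), UW = (-1, 1, 6).
UV × UW = (-72, 0, -12).
The cross product is nonzero, so the points do not lie on one line.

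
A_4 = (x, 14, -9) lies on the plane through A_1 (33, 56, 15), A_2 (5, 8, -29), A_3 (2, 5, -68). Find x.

9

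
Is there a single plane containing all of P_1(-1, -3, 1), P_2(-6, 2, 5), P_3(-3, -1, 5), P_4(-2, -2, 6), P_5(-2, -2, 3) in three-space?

Yes

The plane through P_1, P_2, P_3 has normal n = P_1P_2 × P_1P_3 = (12, 12, 0) and equation n·P = -48.
Checking the remaining points: n·P_4 = -48, n·P_5 = -48.
All equal -48, so all 5 points lie in one plane.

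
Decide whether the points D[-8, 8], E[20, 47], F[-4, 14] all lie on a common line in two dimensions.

DE = (28, 39), DF = (4, 6).
If collinear, DF would be a scalar multiple of DE. But (28)·(6) ≠ (39)·(4) (difference 12), so they are not parallel; the points are not collinear.

No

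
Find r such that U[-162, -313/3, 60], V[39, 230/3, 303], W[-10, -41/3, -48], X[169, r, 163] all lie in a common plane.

Coplanarity ⇔ det[UV; UW; UX] = 0.
Expanding, this is linear in r: (58644)r + (-8601120) = 0.
So r = 440/3.

440/3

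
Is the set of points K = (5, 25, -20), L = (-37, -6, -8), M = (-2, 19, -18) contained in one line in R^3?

KL = (-42, -31, 12), KM = (-7, -6, 2).
KL × KM = (10, 0, 35).
The cross product is nonzero, so the points do not lie on one line.

No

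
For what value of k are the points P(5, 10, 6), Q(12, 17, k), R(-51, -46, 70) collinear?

-2

Collinearity requires PQ × PR = 0; each component is linear in k.
The x-component gives (56)k + (112) = 0, so k = -2.
The remaining components then also vanish.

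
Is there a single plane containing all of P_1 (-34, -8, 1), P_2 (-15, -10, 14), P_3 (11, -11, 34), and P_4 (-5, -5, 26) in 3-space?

A normal to the plane through P_1, P_2, P_3 is n = P_1P_2 × P_1P_3 = (-27, -42, 33).
The plane has equation n·P = 1287. For P_4: n·P_4 = 1203.
1203 ≠ 1287, so P_4 is off the plane.

No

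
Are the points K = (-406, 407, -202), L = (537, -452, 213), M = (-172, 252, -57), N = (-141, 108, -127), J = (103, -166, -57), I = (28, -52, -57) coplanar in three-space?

Yes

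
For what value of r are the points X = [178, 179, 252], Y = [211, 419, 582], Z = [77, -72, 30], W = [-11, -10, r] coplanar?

Normal to plane XYZ: n = (29550, -26004, 15957); plane equation n·P = 4626348.
Requiring n·W = 4626348: (15957)r + (-65010) = 4626348.
So r = 294.

294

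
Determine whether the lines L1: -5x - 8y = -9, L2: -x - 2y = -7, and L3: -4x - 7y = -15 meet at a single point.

Lines aᵢx + bᵢy = cᵢ with pairwise distinct directions are concurrent exactly when det[aᵢ bᵢ cᵢ] = 0.
Here the determinant is 0.
It vanishes, so the lines are concurrent at (-19, 13).

Yes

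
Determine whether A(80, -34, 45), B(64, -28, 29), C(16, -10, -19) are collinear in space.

AB = (-16, 6, -16), AC = (-64, 24, -64).
AB × AC = (0, 0, 0).
The cross product vanishes, so the three points are collinear.

Yes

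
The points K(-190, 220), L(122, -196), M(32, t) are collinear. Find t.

-76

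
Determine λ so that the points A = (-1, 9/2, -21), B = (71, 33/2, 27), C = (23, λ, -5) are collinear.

17/2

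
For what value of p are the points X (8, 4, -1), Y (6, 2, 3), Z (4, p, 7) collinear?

Direction XY = (-2, -2, 4). From the x-coordinate of Z, the parameter along the line is τ = (4 − 8)/(-2) = 2.
Then p = 4 + 2·(-2) = 0.

0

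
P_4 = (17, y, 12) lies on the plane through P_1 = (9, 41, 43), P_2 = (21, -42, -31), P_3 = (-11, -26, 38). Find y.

15

Coplanarity requires P_1P_2 · (P_1P_3 × P_1P_4) = 0.
P_1P_2 = (12, -83, -74), P_1P_3 = (-20, -67, -5); the triple product is linear in y with coefficient 1540 and constant term -23100.
Setting it to zero: y = 15.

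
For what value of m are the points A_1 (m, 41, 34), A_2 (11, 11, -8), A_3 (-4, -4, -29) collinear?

41

Direction A_2A_3 = (-15, -15, -21). From the y-coordinate of A_1, the parameter along the line is τ = (41 − 11)/(-15) = -2.
Then m = 11 + (-2)·(-15) = 41.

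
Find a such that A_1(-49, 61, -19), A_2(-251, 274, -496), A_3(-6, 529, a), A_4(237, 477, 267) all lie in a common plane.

Normal to plane A_1A_2A_4: n = (259350, -78650, -144950); plane equation n·P = -14751750.
Requiring n·A_3 = -14751750: (-144950)a + (-43161950) = -14751750.
So a = -196.

-196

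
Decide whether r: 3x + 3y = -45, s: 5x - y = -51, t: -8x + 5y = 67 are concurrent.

Intersecting r and s: solving the 2×2 system gives (x, y) = (-11, -4).
Substitute into t: (-8)(-11) + (5)(-4) = 68.
But t requires 67 ≠ 68, so the three lines have no common point.

No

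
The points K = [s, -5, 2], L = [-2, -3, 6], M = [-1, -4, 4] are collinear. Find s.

0

Direction LM = (1, -1, -2). From the y-coordinate of K, the parameter along the line is τ = (-5 − (-3))/(-1) = 2.
Then s = (-2) + 2·(1) = 0.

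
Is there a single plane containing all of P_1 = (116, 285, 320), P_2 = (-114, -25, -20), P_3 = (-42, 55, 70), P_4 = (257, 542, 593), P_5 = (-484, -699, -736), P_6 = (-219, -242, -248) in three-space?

The plane through P_1, P_2, P_3 has normal n = P_1P_2 × P_1P_3 = (-700, -3780, 3920) and equation n·P = 95900.
Checking the remaining points: n·P_4 = 95900, n·P_5 = 95900, n·P_6 = 95900.
All equal 95900, so all 6 points lie in one plane.

Yes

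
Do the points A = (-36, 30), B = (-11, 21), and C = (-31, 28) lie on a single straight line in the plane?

AB = (25, -9), AC = (5, -2).
Twice the signed area of △ABC is (25)(-2) − (-9)(5) = -5.
The area is nonzero, so the three points are not collinear.

No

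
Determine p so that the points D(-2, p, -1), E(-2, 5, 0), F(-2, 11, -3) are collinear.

7

Collinearity requires DE × DF = 0; each component is linear in p.
The x-component gives (3)p + (-21) = 0, so p = 7.
The remaining components then also vanish.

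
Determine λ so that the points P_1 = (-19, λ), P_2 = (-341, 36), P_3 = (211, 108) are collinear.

The three points are collinear iff det[P_1P_2; P_1P_3] = 0.
This determinant is linear in λ: (552)λ + (-43056) = 0, so λ = 78.

78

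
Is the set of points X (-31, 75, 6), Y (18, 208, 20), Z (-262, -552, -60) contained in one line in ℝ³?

Yes

XY = (49, 133, 14), XZ = (-231, -627, -66).
Each component of XZ is -33/7 times the corresponding component of XY, so XZ = -33/7·XY and the points are collinear.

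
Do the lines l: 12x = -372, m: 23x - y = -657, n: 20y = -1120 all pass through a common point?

Yes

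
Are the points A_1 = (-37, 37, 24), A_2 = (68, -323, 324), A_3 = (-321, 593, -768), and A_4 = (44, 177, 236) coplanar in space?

The four points are coplanar iff the 3×3 determinant with rows A_1A_2, A_1A_3, A_1A_4 is zero.
Rows: (105, -360, 300), (-284, 556, -792), (81, 140, 212).
Expanding along the first row: (105)(228752) − (-360)(3944) + (300)(-84796) = 0.
Zero determinant ⇒ coplanar.

Yes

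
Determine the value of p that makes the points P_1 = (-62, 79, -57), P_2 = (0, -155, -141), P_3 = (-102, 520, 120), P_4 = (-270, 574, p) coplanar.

102

Normal to plane P_1P_2P_3: n = (-4374, -7614, 17982); plane equation n·P = -1355292.
Requiring n·P_4 = -1355292: (17982)p + (-3189456) = -1355292.
So p = 102.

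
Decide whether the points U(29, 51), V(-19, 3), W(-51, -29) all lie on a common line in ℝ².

Yes

UV = (-48, -48), UW = (-80, -80).
Twice the signed area of △UVW is (-48)(-80) − (-48)(-80) = 0.
The triangle is degenerate (zero area), so the points are collinear.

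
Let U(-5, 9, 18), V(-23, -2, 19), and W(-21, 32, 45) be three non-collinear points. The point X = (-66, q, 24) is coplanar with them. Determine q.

-25

Coplanarity requires UV · (UW × UX) = 0.
UV = (-18, -11, 1), UW = (-16, 23, 27); the triple product is linear in q with coefficient 470 and constant term 11750.
Setting it to zero: q = -25.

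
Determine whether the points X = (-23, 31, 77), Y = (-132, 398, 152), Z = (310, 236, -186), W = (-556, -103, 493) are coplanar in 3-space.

Yes

The four points are coplanar iff the 3×3 determinant with rows XY, XZ, XW is zero.
Rows: (-109, 367, 75), (333, 205, -263), (-533, -134, 416).
Expanding along the first row: (-109)(50038) − (367)(-1651) + (75)(64643) = 0.
Zero determinant ⇒ coplanar.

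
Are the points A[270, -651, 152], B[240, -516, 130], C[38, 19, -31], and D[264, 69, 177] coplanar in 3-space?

A normal to the plane through A, B, C is n = AB × AC = (-9965, -386, 11220).
The plane has equation n·P = -733824. For D: n·D = -671454.
-671454 ≠ -733824, so D is off the plane.

No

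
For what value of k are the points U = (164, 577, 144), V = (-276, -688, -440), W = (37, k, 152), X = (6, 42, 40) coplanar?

77

Normal to plane UVX: n = (-180880, 46512, 35530); plane equation n·P = 2289424.
Requiring n·W = 2289424: (46512)k + (-1292000) = 2289424.
So k = 77.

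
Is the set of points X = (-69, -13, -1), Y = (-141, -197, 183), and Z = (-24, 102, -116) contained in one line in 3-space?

XY = (-72, -184, 184), XZ = (45, 115, -115).
Each component of XZ is -5/8 times the corresponding component of XY, so XZ = -5/8·XY and the points are collinear.

Yes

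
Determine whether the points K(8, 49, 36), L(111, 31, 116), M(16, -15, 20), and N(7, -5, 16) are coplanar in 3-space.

Yes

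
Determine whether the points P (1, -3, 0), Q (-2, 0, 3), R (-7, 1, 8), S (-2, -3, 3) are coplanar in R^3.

Yes

With P as base: PQ = (-3, 3, 3), PR = (-8, 4, 8), PS = (-3, 0, 3).
PR × PS = (12, 0, 12).
PQ · (PR × PS) = 0.
The scalar triple product vanishes, so the four points are coplanar.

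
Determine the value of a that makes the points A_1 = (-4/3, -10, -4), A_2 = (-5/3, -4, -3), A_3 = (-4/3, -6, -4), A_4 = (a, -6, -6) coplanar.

-2/3

Normal to plane A_1A_2A_3: n = (-4, 0, -4/3); plane equation n·P = 32/3.
Requiring n·A_4 = 32/3: (-4)a + (8) = 32/3.
So a = -2/3.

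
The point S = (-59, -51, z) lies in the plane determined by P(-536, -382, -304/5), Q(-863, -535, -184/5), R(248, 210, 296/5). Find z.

-54/5

Coplanarity requires PQ · (PR × PS) = 0.
PQ = (-327, -153, 24), PR = (784, 592, 120); the triple product is linear in z with coefficient -73632 and constant term -3976128/5.
Setting it to zero: z = -54/5.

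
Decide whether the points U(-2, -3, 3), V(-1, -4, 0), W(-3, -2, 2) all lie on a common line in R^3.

UV = (1, -1, -3), UW = (-1, 1, -1).
Comparing components 2 and 3: (-1)(-1) − (-3)(1) = 4 ≠ 0, so UV and UW are not parallel and the points are not collinear.

No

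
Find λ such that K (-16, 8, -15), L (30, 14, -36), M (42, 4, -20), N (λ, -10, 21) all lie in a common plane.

-28

Normal to plane KLM: n = (-114, -988, -532); plane equation n·P = 1900.
Requiring n·N = 1900: (-114)λ + (-1292) = 1900.
So λ = -28.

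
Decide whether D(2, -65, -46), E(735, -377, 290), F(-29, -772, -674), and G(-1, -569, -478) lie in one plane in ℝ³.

A normal to the plane through D, E, F is n = DE × DF = (433488, 449908, -527903).
The plane has equation n·P = -4093506. For G: n·G = -4093506.
Equal, so G lies in the plane and all four are coplanar.

Yes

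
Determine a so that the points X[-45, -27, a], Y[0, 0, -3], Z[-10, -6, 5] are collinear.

Collinearity requires XY × XZ = 0; each component is linear in a.
The x-component gives (-6)a + (198) = 0, so a = 33.
The remaining components then also vanish.

33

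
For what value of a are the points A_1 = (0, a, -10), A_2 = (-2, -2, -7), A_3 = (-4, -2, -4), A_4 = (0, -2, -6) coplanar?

-2

The points are coplanar iff A_1A_2 · (A_1A_3 × A_1A_4) = 0.
Expanding, this is linear in a: (-8)a + (-16) = 0.
So a = -2.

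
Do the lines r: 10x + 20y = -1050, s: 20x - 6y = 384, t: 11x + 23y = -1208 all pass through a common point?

No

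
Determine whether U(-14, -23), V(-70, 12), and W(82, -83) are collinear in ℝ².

Yes

UV = (-56, 35), UW = (96, -60).
Twice the signed area of △UVW is (-56)(-60) − (35)(96) = 0.
The triangle is degenerate (zero area), so the points are collinear.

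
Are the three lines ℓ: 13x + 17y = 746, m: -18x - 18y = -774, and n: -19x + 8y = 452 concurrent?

No

Lines aᵢx + bᵢy = cᵢ with pairwise distinct directions are concurrent exactly when det[aᵢ bᵢ cᵢ] = 0.
Here the determinant is 486.
Nonzero, so no common point exists.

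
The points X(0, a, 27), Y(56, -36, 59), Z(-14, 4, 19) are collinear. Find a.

-4

Direction YZ = (-70, 40, -40). From the x-coordinate of X, the parameter along the line is τ = (0 − 56)/(-70) = 4/5.
Then a = (-36) + 4/5·(40) = -4.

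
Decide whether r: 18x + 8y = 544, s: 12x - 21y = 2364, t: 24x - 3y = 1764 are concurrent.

The three lines meet at one point iff the augmented coefficient matrix [aᵢ bᵢ cᵢ] has rank < 3, i.e. its determinant vanishes.
Here the determinant is 0.
It vanishes, so the lines are concurrent at (64, -76).

Yes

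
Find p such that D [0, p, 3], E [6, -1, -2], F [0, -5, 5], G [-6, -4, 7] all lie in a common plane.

Coplanarity ⇔ det[DE; DF; DG] = 0.
Expanding, this is linear in p: (30)p + (90) = 0.
So p = -3.

-3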